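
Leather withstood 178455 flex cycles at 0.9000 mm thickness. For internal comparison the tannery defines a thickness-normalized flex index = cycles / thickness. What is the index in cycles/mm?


Formula: Index = cycles / thickness
Substituting: Index = 178455 / 0.9000
Result: 198283.3333 cycles/mm


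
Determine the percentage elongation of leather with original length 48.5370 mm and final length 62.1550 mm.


Formula: Elongation = (Lf - L0) / L0 * 100
Substituting: Elongation = (62.1550 - 48.5370) / 48.5370 * 100
Result: 28.0569 %


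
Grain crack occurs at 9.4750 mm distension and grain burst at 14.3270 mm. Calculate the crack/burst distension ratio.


Formula: Ratio = crack / burst
Substituting: Ratio = 9.4750 / 14.3270
Result: 0.6613


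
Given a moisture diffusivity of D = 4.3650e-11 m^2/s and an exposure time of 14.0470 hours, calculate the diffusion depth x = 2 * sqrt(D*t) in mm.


t = 14.0470 hr * 3600 = 50569.2000 s
D * t = 4.3650e-11 * 50569.2000 = 2.2073e-06
x = 2 * sqrt(D*t) = 2 * sqrt(2.2073e-06) = 0.00297143 m = 2.9714 mm


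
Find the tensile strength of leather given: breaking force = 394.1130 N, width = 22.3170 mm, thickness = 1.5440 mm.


Formula: TS = force / (width * thickness)
Substituting: TS = 394.1130 / (22.3170 * 1.5440)
Result: 11.4377 N/mm^2


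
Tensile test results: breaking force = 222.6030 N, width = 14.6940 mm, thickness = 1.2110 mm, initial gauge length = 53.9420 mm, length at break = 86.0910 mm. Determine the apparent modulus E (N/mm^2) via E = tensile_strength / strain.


TS = F / (w * t) = 222.6030 / (14.6940 * 1.2110) = 12.5097 N/mm^2
strain = (Lf - L0) / L0 = (86.0910 - 53.9420) / 53.9420 = 0.5960
E = TS / strain = 12.5097 / 0.5960 = 20.9897 N/mm^2


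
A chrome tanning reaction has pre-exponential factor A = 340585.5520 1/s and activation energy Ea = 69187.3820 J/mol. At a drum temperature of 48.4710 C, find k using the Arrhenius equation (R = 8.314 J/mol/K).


T_K = T_C + 273.15 = 48.4710 + 273.15 = 321.6210 K
exponent = -Ea / (R * T_K) = -69187.3820 / (8.314 * 321.6210) = -25.8745
k = A * exp(exponent) = 340585.5520 * exp(-25.8745) = 1.9727e-06 1/s


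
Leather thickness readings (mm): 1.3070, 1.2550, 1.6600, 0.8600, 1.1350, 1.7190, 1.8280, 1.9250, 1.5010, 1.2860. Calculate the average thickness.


Formula: Average = sum / n
Substituting: Average = 14.4760 / 10
Result: 1.4476 mm


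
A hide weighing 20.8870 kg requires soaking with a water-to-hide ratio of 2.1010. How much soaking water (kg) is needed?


Formula: Water = hide_weight * ratio
Substituting: Water = 20.8870 * 2.1010
Result: 43.8836 kg


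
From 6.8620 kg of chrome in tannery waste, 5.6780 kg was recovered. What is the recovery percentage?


Formula: Recovery = recovered / input * 100
Substituting: Recovery = 5.6780 / 6.8620 * 100
Result: 82.7456 %


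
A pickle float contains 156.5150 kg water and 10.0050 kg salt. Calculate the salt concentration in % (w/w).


Formula: Conc = salt / (water + salt) * 100
Substituting: Conc = 10.0050 / (156.5150 + 10.0050) * 100
Result: 6.0083 %


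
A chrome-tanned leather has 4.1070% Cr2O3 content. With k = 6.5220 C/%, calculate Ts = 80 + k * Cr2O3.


Formula: Ts = 80 + k * Cr2O3
Substituting: Ts = 80 + 6.5220 * 4.1070
Result: 106.7859 C


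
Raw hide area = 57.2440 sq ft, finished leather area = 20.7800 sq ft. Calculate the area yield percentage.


Formula: Yield = finished / raw * 100
Substituting: Yield = 20.7800 / 57.2440 * 100
Result: 36.3007 %


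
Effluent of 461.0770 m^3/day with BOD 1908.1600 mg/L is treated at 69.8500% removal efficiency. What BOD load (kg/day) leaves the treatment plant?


Load_in = volume * conc / 1000 = 461.0770 * 1908.1600 / 1000 = 879.8087 kg/day
Removed = Load_in * eff / 100 = 879.8087 * 69.8500 / 100 = 614.5464 kg/day
Load_out = Load_in - Removed = 879.8087 - 614.5464 = 265.2623 kg/day


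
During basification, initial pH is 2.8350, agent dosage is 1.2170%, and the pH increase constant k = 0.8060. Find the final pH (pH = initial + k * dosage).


Formula: pH_final = pH_initial + k * base_pct
Substituting: pH_final = 2.8350 + 0.8060 * 1.2170
Result: 3.8159


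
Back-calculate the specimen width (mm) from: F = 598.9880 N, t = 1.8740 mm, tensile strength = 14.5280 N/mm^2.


Formula: w = F / (TS * t)
Substituting: w = 598.9880 / (14.5280 * 1.8740)
Result: 22.0010 mm


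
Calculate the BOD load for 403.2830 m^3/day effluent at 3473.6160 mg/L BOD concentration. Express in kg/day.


Formula: BOD_load = volume * conc / 1000
Substituting: BOD_load = 403.2830 * 3473.6160 / 1000
Result: 1400.8503 kg/day


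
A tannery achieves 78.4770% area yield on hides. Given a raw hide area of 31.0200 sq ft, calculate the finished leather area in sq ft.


Formula: finished = raw * yield / 100
Substituting: finished = 31.0200 * 78.4770 / 100
Result: 24.3436 sq ft


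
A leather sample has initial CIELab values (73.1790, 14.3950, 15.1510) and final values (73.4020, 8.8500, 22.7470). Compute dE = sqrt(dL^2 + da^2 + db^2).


dL = 0.2230, da = -5.5450, db = 7.5960
dE = sqrt(0.2230^2 + (-5.5450)^2 + 7.5960^2) = 9.4072


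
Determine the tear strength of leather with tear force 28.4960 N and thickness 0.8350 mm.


Formula: Tear strength = force / thickness
Substituting: Tear strength = 28.4960 / 0.8350
Result: 34.1269 N/mm


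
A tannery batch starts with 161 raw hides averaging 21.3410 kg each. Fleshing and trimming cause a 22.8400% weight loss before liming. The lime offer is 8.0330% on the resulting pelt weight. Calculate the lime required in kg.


Total_raw = N * avg_wt = 161 * 21.3410 = 3435.9010 kg
Substrate = Total_raw * (1 - loss/100) = 3435.9010 * (1 - 22.8400/100) = 2651.1412 kg
Lime = Substrate * pct / 100 = 2651.1412 * 8.0330 / 100 = 212.9662 kg


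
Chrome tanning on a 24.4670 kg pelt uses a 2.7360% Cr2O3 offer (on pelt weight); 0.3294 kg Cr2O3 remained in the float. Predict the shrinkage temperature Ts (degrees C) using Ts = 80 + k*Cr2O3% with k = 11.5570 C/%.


Offered = pelt * offer_pct / 100 = 24.4670 * 2.7360 / 100 = 0.6694 kg
Uptake = offered - residual = 0.6694 - 0.3294 = 0.3400 kg
Cr2O3% on pelt = uptake / pelt * 100 = 0.3400 / 24.4670 * 100 = 1.3897 %
Ts = 80 + k * Cr2O3% = 80 + 11.5570 * 1.3897 = 96.0607 C


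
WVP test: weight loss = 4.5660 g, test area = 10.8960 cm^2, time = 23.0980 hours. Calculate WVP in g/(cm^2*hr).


Formula: WVP = loss / (area * time)
Substituting: WVP = 4.5660 / (10.8960 * 23.0980)
Result: 0.0181424 g/(cm^2*hr)


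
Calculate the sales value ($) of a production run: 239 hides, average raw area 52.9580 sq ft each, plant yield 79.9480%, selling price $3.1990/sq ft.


Raw_total = N * avg_area = 239 * 52.9580 = 12656.9620 sq ft
Finished = Raw_total * yield / 100 = 12656.9620 * 79.9480 / 100 = 10118.9880 sq ft
Value = Finished * price = 10118.9880 * 3.1990 = 32370.6425 $


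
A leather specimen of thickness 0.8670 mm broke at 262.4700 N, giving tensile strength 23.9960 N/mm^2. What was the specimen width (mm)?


Formula: w = F / (TS * t)
Substituting: w = 262.4700 / (23.9960 * 0.8670)
Result: 12.6160 mm


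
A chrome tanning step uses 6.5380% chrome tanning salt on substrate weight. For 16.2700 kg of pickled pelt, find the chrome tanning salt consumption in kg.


Formula: Chrome = substrate * pct / 100
Substituting: Chrome = 16.2700 * 6.5380 / 100
Result: 1.0637 kg


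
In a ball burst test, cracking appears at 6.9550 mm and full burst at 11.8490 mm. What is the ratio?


Formula: Ratio = crack / burst
Substituting: Ratio = 6.9550 / 11.8490
Result: 0.5870


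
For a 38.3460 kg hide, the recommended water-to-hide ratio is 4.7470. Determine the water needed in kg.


Formula: Water = hide_weight * ratio
Substituting: Water = 38.3460 * 4.7470
Result: 182.0285 kg


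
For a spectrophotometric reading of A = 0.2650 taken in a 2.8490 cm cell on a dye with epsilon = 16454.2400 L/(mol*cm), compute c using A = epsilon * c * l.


Formula: c = A / (epsilon * l)
Substituting: c = 0.2650 / (16454.2400 * 2.8490)
Result: 5.6530e-06 mol/L


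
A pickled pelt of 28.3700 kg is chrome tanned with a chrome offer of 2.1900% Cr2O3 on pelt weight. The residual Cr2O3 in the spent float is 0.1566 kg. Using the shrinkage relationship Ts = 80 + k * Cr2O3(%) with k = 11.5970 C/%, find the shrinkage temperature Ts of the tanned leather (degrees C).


Offered = pelt * offer_pct / 100 = 28.3700 * 2.1900 / 100 = 0.6213 kg
Uptake = offered - residual = 0.6213 - 0.1566 = 0.4647 kg
Cr2O3% on pelt = uptake / pelt * 100 = 0.4647 / 28.3700 * 100 = 1.6380 %
Ts = 80 + k * Cr2O3% = 80 + 11.5970 * 1.6380 = 98.9960 C


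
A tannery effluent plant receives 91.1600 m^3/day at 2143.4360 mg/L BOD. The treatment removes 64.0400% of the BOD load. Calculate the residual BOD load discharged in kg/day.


Load_in = volume * conc / 1000 = 91.1600 * 2143.4360 / 1000 = 195.3956 kg/day
Removed = Load_in * eff / 100 = 195.3956 * 64.0400 / 100 = 125.1314 kg/day
Load_out = Load_in - Removed = 195.3956 - 125.1314 = 70.2643 kg/day


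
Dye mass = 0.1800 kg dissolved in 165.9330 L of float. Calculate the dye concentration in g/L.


Formula: Conc = dye_mass(kg) / volume(L) * 1000
Substituting: Conc = 0.1800 / 165.9330 * 1000
Result: 1.0848 g/L


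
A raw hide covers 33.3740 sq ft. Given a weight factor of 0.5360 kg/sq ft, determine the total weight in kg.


Formula: Weight = area * weight_per_sqft
Substituting: Weight = 33.3740 * 0.5360
Result: 17.8885 kg


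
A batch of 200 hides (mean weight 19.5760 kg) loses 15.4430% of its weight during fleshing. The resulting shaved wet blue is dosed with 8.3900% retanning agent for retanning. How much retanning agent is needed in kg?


Total_raw = N * avg_wt = 200 * 19.5760 = 3915.2000 kg
Substrate = Total_raw * (1 - loss/100) = 3915.2000 * (1 - 15.4430/100) = 3310.5757 kg
Retan = Substrate * pct / 100 = 3310.5757 * 8.3900 / 100 = 277.7573 kg


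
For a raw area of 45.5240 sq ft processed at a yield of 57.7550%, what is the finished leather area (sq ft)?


Formula: finished = raw * yield / 100
Substituting: finished = 45.5240 * 57.7550 / 100
Result: 26.2924 sq ft


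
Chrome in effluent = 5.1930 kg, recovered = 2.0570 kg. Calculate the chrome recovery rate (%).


Formula: Recovery = recovered / input * 100
Substituting: Recovery = 2.0570 / 5.1930 * 100
Result: 39.6110 %


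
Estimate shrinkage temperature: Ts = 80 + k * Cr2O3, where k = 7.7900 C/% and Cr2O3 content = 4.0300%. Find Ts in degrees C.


Formula: Ts = 80 + k * Cr2O3
Substituting: Ts = 80 + 7.7900 * 4.0300
Result: 111.3937 C


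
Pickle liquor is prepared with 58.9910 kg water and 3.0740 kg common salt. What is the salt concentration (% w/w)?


Formula: Conc = salt / (water + salt) * 100
Substituting: Conc = 3.0740 / (58.9910 + 3.0740) * 100
Result: 4.9529 %


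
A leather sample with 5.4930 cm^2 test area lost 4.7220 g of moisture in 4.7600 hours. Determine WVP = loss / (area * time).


Formula: WVP = loss / (area * time)
Substituting: WVP = 4.7220 / (5.4930 * 4.7600)
Result: 0.1806 g/(cm^2*hr)


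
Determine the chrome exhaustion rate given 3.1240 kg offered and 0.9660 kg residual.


Formula: Uptake = (offered - residual) / offered * 100
Substituting: Uptake = (3.1240 - 0.9660) / 3.1240 * 100
Result: 69.0781 %


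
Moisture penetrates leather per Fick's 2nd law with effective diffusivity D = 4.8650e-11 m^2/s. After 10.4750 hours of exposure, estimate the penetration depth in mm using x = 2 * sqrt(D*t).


t = 10.4750 hr * 3600 = 37710.0000 s
D * t = 4.8650e-11 * 37710.0000 = 1.8346e-06
x = 2 * sqrt(D*t) = 2 * sqrt(1.8346e-06) = 0.00270894 m = 2.7089 mm


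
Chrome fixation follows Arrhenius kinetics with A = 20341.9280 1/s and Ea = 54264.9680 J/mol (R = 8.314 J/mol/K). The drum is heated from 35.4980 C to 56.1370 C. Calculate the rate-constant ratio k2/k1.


T1 = 35.4980 + 273.15 = 308.6480 K; T2 = 56.1370 + 273.15 = 329.2870 K
k1 = A * exp(-Ea/(R*T1)) = 20341.9280 * exp(-54264.9680/(8.314*308.6480)) = 1.3318e-05 1/s
k2 = A * exp(-Ea/(R*T2)) = 20341.9280 * exp(-54264.9680/(8.314*329.2870)) = 5.0125e-05 1/s
k2/k1 = 5.0125e-05 / 1.3318e-05 = 3.7638


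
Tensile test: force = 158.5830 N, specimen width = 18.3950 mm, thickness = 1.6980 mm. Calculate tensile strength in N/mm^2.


Formula: TS = force / (width * thickness)
Substituting: TS = 158.5830 / (18.3950 * 1.6980)
Result: 5.0771 N/mm^2


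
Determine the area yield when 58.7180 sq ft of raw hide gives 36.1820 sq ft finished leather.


Formula: Yield = finished / raw * 100
Substituting: Yield = 36.1820 / 58.7180 * 100
Result: 61.6199 %


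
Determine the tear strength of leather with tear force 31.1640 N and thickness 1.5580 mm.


Formula: Tear strength = force / thickness
Substituting: Tear strength = 31.1640 / 1.5580
Result: 20.0026 N/mm


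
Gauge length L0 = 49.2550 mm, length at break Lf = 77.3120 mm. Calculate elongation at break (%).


Formula: Elongation = (Lf - L0) / L0 * 100
Substituting: Elongation = (77.3120 - 49.2550) / 49.2550 * 100
Result: 56.9627 %


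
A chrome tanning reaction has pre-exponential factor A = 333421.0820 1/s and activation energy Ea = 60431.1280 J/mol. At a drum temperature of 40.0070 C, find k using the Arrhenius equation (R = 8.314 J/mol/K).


T_K = T_C + 273.15 = 40.0070 + 273.15 = 313.1570 K
exponent = -Ea / (R * T_K) = -60431.1280 / (8.314 * 313.1570) = -23.2107
k = A * exp(exponent) = 333421.0820 * exp(-23.2107) = 2.7714e-05 1/s


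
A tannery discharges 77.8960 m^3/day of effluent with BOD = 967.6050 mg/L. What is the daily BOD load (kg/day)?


Formula: BOD_load = volume * conc / 1000
Substituting: BOD_load = 77.8960 * 967.6050 / 1000
Result: 75.3726 kg/day


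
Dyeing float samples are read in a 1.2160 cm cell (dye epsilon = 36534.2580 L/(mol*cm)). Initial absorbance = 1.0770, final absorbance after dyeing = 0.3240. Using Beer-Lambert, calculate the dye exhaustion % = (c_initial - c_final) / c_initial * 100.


c_initial = A_i / (epsilon * l) = 1.0770 / (36534.2580 * 1.2160) = 2.4243e-05 mol/L
c_final = A_f / (epsilon * l) = 0.3240 / (36534.2580 * 1.2160) = 7.2931e-06 mol/L
Exhaustion = (c_initial - c_final) / c_initial * 100 = (2.4243e-05 - 7.2931e-06) / 2.4243e-05 * 100 = 69.9164 %


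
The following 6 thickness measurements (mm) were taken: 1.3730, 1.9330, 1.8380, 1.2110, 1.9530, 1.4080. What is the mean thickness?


Formula: Average = sum / n
Substituting: Average = 9.7160 / 6
Result: 1.6193 mm


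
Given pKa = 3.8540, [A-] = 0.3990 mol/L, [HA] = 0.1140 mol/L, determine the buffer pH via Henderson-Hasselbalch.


ratio = [A-] / [HA] = 0.3990 / 0.1140 = 3.5000
log10(ratio) = 0.5441
pH = pKa + log10(ratio) = 3.8540 + 0.5441 = 4.3981


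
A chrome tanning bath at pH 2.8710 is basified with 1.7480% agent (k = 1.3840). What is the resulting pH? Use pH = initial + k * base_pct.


Formula: pH_final = pH_initial + k * base_pct
Substituting: pH_final = 2.8710 + 1.3840 * 1.7480
Result: 5.2902


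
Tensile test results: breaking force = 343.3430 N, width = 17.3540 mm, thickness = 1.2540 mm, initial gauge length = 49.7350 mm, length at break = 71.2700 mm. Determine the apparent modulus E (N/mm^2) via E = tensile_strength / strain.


TS = F / (w * t) = 343.3430 / (17.3540 * 1.2540) = 15.7772 N/mm^2
strain = (Lf - L0) / L0 = (71.2700 - 49.7350) / 49.7350 = 0.4330
E = TS / strain = 15.7772 / 0.4330 = 36.4375 N/mm^2


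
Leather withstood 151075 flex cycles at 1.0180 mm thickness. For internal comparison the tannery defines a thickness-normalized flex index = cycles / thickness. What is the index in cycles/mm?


Formula: Index = cycles / thickness
Substituting: Index = 151075 / 1.0180
Result: 148403.7328 cycles/mm


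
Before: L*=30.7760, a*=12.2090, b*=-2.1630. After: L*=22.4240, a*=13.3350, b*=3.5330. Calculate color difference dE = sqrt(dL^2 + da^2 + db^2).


dL = -8.3520, da = 1.1260, db = 5.6960
dE = sqrt((-8.3520)^2 + 1.1260^2 + 5.6960^2) = 10.1719


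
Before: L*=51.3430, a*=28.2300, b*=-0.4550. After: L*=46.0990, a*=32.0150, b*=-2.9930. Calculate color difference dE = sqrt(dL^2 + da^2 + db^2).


dL = -5.2440, da = 3.7850, db = -2.5380
dE = sqrt((-5.2440)^2 + 3.7850^2 + (-2.5380)^2) = 6.9475


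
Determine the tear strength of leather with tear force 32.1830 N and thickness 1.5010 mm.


Formula: Tear strength = force / thickness
Substituting: Tear strength = 32.1830 / 1.5010
Result: 21.4410 N/mm


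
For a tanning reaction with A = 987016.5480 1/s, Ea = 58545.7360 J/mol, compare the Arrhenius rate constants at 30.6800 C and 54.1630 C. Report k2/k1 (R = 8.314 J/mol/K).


T1 = 30.6800 + 273.15 = 303.8300 K; T2 = 54.1630 + 273.15 = 327.3130 K
k1 = A * exp(-Ea/(R*T1)) = 987016.5480 * exp(-58545.7360/(8.314*303.8300)) = 8.4868e-05 1/s
k2 = A * exp(-Ea/(R*T2)) = 987016.5480 * exp(-58545.7360/(8.314*327.3130)) = 4.4761e-04 1/s
k2/k1 = 4.4761e-04 / 8.4868e-05 = 5.2742


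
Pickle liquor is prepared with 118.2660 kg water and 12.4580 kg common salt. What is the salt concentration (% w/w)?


Formula: Conc = salt / (water + salt) * 100
Substituting: Conc = 12.4580 / (118.2660 + 12.4580) * 100
Result: 9.5300 %


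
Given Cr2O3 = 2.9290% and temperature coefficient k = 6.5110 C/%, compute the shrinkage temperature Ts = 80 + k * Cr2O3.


Formula: Ts = 80 + k * Cr2O3
Substituting: Ts = 80 + 6.5110 * 2.9290
Result: 99.0707 C


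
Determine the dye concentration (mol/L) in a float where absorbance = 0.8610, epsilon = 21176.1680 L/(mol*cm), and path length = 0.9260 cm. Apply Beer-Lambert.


Formula: c = A / (epsilon * l)
Substituting: c = 0.8610 / (21176.1680 * 0.9260)
Result: 4.3908e-05 mol/L


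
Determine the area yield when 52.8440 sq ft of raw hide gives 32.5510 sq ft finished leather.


Formula: Yield = finished / raw * 100
Substituting: Yield = 32.5510 / 52.8440 * 100
Result: 61.5983 %


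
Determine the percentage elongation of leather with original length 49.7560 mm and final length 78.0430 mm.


Formula: Elongation = (Lf - L0) / L0 * 100
Substituting: Elongation = (78.0430 - 49.7560) / 49.7560 * 100
Result: 56.8514 %


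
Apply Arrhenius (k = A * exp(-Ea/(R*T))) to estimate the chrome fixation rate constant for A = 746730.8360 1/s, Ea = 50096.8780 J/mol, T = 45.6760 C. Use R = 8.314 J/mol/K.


T_K = T_C + 273.15 = 45.6760 + 273.15 = 318.8260 K
exponent = -Ea / (R * T_K) = -50096.8780 / (8.314 * 318.8260) = -18.8994
k = A * exp(exponent) = 746730.8360 * exp(-18.8994) = 0.00462679 1/s


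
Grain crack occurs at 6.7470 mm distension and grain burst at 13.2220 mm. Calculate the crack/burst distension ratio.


Formula: Ratio = crack / burst
Substituting: Ratio = 6.7470 / 13.2220
Result: 0.5103


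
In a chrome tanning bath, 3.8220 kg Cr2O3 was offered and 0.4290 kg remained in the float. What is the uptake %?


Formula: Uptake = (offered - residual) / offered * 100
Substituting: Uptake = (3.8220 - 0.4290) / 3.8220 * 100
Result: 88.7755 %


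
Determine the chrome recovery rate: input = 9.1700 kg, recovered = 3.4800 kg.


Formula: Recovery = recovered / input * 100
Substituting: Recovery = 3.4800 / 9.1700 * 100
Result: 37.9498 %


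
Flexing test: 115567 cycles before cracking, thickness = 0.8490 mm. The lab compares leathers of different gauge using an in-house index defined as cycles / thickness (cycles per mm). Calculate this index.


Formula: Index = cycles / thickness
Substituting: Index = 115567 / 0.8490
Result: 136121.3192 cycles/mm


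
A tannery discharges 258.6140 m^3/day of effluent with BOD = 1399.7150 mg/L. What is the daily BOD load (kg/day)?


Formula: BOD_load = volume * conc / 1000
Substituting: BOD_load = 258.6140 * 1399.7150 / 1000
Result: 361.9859 kg/day


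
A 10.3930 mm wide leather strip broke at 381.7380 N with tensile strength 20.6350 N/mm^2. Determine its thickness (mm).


Formula: t = F / (TS * w)
Substituting: t = 381.7380 / (20.6350 * 10.3930)
Result: 1.7800 mm


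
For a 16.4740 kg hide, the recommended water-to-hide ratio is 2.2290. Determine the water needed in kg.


Formula: Water = hide_weight * ratio
Substituting: Water = 16.4740 * 2.2290
Result: 36.7205 kg


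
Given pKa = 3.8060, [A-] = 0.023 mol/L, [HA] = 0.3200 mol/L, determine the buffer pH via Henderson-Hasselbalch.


ratio = [A-] / [HA] = 0.023 / 0.3200 = 0.071875
log10(ratio) = -1.1434
pH = pKa + log10(ratio) = 3.8060 - 1.1434 = 2.6626


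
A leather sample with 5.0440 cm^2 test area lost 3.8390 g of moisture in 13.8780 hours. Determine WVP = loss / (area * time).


Formula: WVP = loss / (area * time)
Substituting: WVP = 3.8390 / (5.0440 * 13.8780)
Result: 0.0548424 g/(cm^2*hr)


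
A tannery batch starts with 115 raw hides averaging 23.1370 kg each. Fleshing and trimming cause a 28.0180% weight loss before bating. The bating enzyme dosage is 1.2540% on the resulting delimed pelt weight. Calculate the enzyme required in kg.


Total_raw = N * avg_wt = 115 * 23.1370 = 2660.7550 kg
Substrate = Total_raw * (1 - loss/100) = 2660.7550 * (1 - 28.0180/100) = 1915.2647 kg
Enzyme = Substrate * pct / 100 = 1915.2647 * 1.2540 / 100 = 24.0174 kg


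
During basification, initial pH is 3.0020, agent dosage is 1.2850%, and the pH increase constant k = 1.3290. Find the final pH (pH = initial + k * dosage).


Formula: pH_final = pH_initial + k * base_pct
Substituting: pH_final = 3.0020 + 1.3290 * 1.2850
Result: 4.7098


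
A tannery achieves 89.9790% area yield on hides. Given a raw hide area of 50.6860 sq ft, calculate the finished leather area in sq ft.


Formula: finished = raw * yield / 100
Substituting: finished = 50.6860 * 89.9790 / 100
Result: 45.6068 sq ft


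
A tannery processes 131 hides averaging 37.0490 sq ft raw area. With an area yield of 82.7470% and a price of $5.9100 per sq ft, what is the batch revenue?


Raw_total = N * avg_area = 131 * 37.0490 = 4853.4190 sq ft
Finished = Raw_total * yield / 100 = 4853.4190 * 82.7470 / 100 = 4016.0586 sq ft
Value = Finished * price = 4016.0586 * 5.9100 = 23734.9064 $


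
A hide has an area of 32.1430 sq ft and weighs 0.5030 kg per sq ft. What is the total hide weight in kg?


Formula: Weight = area * weight_per_sqft
Substituting: Weight = 32.1430 * 0.5030
Result: 16.1679 kg


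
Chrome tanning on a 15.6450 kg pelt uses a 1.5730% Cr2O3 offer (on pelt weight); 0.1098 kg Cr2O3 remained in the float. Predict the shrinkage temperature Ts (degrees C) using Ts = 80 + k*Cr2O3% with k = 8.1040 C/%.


Offered = pelt * offer_pct / 100 = 15.6450 * 1.5730 / 100 = 0.2461 kg
Uptake = offered - residual = 0.2461 - 0.1098 = 0.1363 kg
Cr2O3% on pelt = uptake / pelt * 100 = 0.1363 / 15.6450 * 100 = 0.8712 %
Ts = 80 + k * Cr2O3% = 80 + 8.1040 * 0.8712 = 87.0600 C


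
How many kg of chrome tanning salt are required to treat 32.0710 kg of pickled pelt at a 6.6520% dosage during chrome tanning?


Formula: Chrome = substrate * pct / 100
Substituting: Chrome = 32.0710 * 6.6520 / 100
Result: 2.1334 kg


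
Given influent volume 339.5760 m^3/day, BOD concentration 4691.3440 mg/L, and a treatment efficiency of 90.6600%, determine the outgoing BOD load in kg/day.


Load_in = volume * conc / 1000 = 339.5760 * 4691.3440 / 1000 = 1593.0678 kg/day
Removed = Load_in * eff / 100 = 1593.0678 * 90.6600 / 100 = 1444.2753 kg/day
Load_out = Load_in - Removed = 1593.0678 - 1444.2753 = 148.7925 kg/day


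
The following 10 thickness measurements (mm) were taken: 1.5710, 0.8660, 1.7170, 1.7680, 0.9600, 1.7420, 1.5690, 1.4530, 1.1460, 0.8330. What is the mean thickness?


Formula: Average = sum / n
Substituting: Average = 13.6250 / 10
Result: 1.3625 mm


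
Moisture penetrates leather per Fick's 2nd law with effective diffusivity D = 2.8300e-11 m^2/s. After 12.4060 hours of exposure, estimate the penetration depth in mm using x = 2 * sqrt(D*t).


t = 12.4060 hr * 3600 = 44661.6000 s
D * t = 2.8300e-11 * 44661.6000 = 1.2639e-06
x = 2 * sqrt(D*t) = 2 * sqrt(1.2639e-06) = 0.00224849 m = 2.2485 mm


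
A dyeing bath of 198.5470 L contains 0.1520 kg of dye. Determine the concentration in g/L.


Formula: Conc = dye_mass(kg) / volume(L) * 1000
Substituting: Conc = 0.1520 / 198.5470 * 1000
Result: 0.7656 g/L


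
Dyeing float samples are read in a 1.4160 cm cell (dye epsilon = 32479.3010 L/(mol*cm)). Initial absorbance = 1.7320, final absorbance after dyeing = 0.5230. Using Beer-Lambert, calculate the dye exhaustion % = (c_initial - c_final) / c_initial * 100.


c_initial = A_i / (epsilon * l) = 1.7320 / (32479.3010 * 1.4160) = 3.7660e-05 mol/L
c_final = A_f / (epsilon * l) = 0.5230 / (32479.3010 * 1.4160) = 1.1372e-05 mol/L
Exhaustion = (c_initial - c_final) / c_initial * 100 = (3.7660e-05 - 1.1372e-05) / 3.7660e-05 * 100 = 69.8037 %


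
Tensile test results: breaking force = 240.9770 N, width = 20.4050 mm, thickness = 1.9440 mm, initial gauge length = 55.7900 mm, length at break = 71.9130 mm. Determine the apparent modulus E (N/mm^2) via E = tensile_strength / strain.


TS = F / (w * t) = 240.9770 / (20.4050 * 1.9440) = 6.0750 N/mm^2
strain = (Lf - L0) / L0 = (71.9130 - 55.7900) / 55.7900 = 0.2890
E = TS / strain = 6.0750 / 0.2890 = 21.0210 N/mm^2


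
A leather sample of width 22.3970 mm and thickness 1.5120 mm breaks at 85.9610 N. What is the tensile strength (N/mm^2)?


Formula: TS = force / (width * thickness)
Substituting: TS = 85.9610 / (22.3970 * 1.5120)
Result: 2.5384 N/mm^2


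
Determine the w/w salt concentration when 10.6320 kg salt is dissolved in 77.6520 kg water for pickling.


Formula: Conc = salt / (water + salt) * 100
Substituting: Conc = 10.6320 / (77.6520 + 10.6320) * 100
Result: 12.0430 %


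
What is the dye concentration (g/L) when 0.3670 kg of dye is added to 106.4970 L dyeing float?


Formula: Conc = dye_mass(kg) / volume(L) * 1000
Substituting: Conc = 0.3670 / 106.4970 * 1000
Result: 3.4461 g/L


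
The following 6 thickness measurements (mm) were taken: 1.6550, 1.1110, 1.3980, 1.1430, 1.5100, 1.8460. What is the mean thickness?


Formula: Average = sum / n
Substituting: Average = 8.6630 / 6
Result: 1.4438 mm


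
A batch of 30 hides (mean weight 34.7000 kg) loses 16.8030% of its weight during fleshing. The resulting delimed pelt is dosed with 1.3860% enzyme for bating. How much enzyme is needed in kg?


Total_raw = N * avg_wt = 30 * 34.7000 = 1041.0000 kg
Substrate = Total_raw * (1 - loss/100) = 1041.0000 * (1 - 16.8030/100) = 866.0808 kg
Enzyme = Substrate * pct / 100 = 866.0808 * 1.3860 / 100 = 12.0039 kg


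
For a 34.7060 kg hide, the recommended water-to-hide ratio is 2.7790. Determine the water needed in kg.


Formula: Water = hide_weight * ratio
Substituting: Water = 34.7060 * 2.7790
Result: 96.4480 kg


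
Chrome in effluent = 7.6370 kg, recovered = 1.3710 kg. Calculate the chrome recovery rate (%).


Formula: Recovery = recovered / input * 100
Substituting: Recovery = 1.3710 / 7.6370 * 100
Result: 17.9521 %


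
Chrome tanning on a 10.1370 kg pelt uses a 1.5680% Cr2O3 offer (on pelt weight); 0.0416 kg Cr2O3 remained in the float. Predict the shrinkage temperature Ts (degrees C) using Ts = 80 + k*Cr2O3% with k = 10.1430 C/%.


Offered = pelt * offer_pct / 100 = 10.1370 * 1.5680 / 100 = 0.1589 kg
Uptake = offered - residual = 0.1589 - 0.0416 = 0.1173 kg
Cr2O3% on pelt = uptake / pelt * 100 = 0.1173 / 10.1370 * 100 = 1.1576 %
Ts = 80 + k * Cr2O3% = 80 + 10.1430 * 1.1576 = 91.7418 C


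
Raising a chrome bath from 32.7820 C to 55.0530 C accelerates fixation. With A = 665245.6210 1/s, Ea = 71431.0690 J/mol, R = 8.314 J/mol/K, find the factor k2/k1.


T1 = 32.7820 + 273.15 = 305.9320 K; T2 = 55.0530 + 273.15 = 328.2030 K
k1 = A * exp(-Ea/(R*T1)) = 665245.6210 * exp(-71431.0690/(8.314*305.9320)) = 4.2310e-07 1/s
k2 = A * exp(-Ea/(R*T2)) = 665245.6210 * exp(-71431.0690/(8.314*328.2030)) = 2.8449e-06 1/s
k2/k1 = 2.8449e-06 / 4.2310e-07 = 6.7240


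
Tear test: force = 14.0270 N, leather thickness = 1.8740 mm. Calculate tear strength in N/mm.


Formula: Tear strength = force / thickness
Substituting: Tear strength = 14.0270 / 1.8740
Result: 7.4851 N/mm


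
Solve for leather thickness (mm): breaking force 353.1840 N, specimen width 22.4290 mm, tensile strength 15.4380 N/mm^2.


Formula: t = F / (TS * w)
Substituting: t = 353.1840 / (15.4380 * 22.4290)
Result: 1.0200 mm


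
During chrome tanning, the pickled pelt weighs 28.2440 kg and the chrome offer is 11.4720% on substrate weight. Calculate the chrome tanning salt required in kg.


Formula: Chrome = substrate * pct / 100
Substituting: Chrome = 28.2440 * 11.4720 / 100
Result: 3.2402 kg


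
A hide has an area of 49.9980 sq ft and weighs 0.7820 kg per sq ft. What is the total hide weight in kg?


Formula: Weight = area * weight_per_sqft
Substituting: Weight = 49.9980 * 0.7820
Result: 39.0984 kg


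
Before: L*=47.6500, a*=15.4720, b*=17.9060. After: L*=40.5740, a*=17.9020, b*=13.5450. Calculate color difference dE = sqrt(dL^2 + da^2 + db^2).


dL = -7.0760, da = 2.4300, db = -4.3610
dE = sqrt((-7.0760)^2 + 2.4300^2 + (-4.3610)^2) = 8.6598


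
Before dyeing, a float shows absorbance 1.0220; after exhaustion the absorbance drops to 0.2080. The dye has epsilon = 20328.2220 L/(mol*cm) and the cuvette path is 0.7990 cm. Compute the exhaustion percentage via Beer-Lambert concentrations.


c_initial = A_i / (epsilon * l) = 1.0220 / (20328.2220 * 0.7990) = 6.2922e-05 mol/L
c_final = A_f / (epsilon * l) = 0.2080 / (20328.2220 * 0.7990) = 1.2806e-05 mol/L
Exhaustion = (c_initial - c_final) / c_initial * 100 = (6.2922e-05 - 1.2806e-05) / 6.2922e-05 * 100 = 79.6477 %


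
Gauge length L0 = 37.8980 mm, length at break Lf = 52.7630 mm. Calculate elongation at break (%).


Formula: Elongation = (Lf - L0) / L0 * 100
Substituting: Elongation = (52.7630 - 37.8980) / 37.8980 * 100
Result: 39.2237 %


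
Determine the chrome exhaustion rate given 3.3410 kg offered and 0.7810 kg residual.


Formula: Uptake = (offered - residual) / offered * 100
Substituting: Uptake = (3.3410 - 0.7810) / 3.3410 * 100
Result: 76.6238 %


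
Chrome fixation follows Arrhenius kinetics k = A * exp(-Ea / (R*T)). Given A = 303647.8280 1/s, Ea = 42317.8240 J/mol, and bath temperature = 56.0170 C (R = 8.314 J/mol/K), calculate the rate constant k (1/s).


T_K = T_C + 273.15 = 56.0170 + 273.15 = 329.1670 K
exponent = -Ea / (R * T_K) = -42317.8240 / (8.314 * 329.1670) = -15.4631
k = A * exp(exponent) = 303647.8280 * exp(-15.4631) = 0.0584553 1/s


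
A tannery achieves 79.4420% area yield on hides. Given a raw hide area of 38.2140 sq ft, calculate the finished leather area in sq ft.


Formula: finished = raw * yield / 100
Substituting: finished = 38.2140 * 79.4420 / 100
Result: 30.3580 sq ft


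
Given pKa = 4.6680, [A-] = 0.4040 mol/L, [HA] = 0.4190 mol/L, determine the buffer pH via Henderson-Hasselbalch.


ratio = [A-] / [HA] = 0.4040 / 0.4190 = 0.9642
log10(ratio) = -0.0158327
pH = pKa + log10(ratio) = 4.6680 - 0.0158327 = 4.6522


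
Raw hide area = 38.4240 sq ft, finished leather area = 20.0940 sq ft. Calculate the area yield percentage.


Formula: Yield = finished / raw * 100
Substituting: Yield = 20.0940 / 38.4240 * 100
Result: 52.2954 %


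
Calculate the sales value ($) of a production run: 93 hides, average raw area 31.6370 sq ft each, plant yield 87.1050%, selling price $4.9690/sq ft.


Raw_total = N * avg_area = 93 * 31.6370 = 2942.2410 sq ft
Finished = Raw_total * yield / 100 = 2942.2410 * 87.1050 / 100 = 2562.8390 sq ft
Value = Finished * price = 2562.8390 * 4.9690 = 12734.7471 $


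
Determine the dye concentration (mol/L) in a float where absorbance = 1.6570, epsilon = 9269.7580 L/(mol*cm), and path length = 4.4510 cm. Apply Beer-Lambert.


Formula: c = A / (epsilon * l)
Substituting: c = 1.6570 / (9269.7580 * 4.4510)
Result: 4.0160e-05 mol/L


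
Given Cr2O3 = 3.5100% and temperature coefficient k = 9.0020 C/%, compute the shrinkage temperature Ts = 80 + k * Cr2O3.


Formula: Ts = 80 + k * Cr2O3
Substituting: Ts = 80 + 9.0020 * 3.5100
Result: 111.5970 C


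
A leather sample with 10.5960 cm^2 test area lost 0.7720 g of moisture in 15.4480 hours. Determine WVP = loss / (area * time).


Formula: WVP = loss / (area * time)
Substituting: WVP = 0.7720 / (10.5960 * 15.4480)
Result: 0.00471632 g/(cm^2*hr)


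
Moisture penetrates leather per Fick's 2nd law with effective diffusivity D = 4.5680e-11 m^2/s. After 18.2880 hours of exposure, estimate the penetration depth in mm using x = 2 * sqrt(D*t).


t = 18.2880 hr * 3600 = 65836.8000 s
D * t = 4.5680e-11 * 65836.8000 = 3.0074e-06
x = 2 * sqrt(D*t) = 2 * sqrt(3.0074e-06) = 0.00346839 m = 3.4684 mm


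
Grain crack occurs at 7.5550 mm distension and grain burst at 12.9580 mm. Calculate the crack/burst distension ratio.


Formula: Ratio = crack / burst
Substituting: Ratio = 7.5550 / 12.9580
Result: 0.5830


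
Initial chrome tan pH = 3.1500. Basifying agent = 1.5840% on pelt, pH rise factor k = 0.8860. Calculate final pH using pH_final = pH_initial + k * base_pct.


Formula: pH_final = pH_initial + k * base_pct
Substituting: pH_final = 3.1500 + 0.8860 * 1.5840
Result: 4.5534


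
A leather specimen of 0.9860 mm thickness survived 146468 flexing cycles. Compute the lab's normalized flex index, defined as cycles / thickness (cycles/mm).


Formula: Index = cycles / thickness
Substituting: Index = 146468 / 0.9860
Result: 148547.6673 cycles/mm


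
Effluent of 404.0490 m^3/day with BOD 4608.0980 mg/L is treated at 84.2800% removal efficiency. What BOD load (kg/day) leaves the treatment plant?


Load_in = volume * conc / 1000 = 404.0490 * 4608.0980 / 1000 = 1861.8974 kg/day
Removed = Load_in * eff / 100 = 1861.8974 * 84.2800 / 100 = 1569.2071 kg/day
Load_out = Load_in - Removed = 1861.8974 - 1569.2071 = 292.6903 kg/day


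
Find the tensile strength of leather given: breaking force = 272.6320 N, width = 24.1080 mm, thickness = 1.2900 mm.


Formula: TS = force / (width * thickness)
Substituting: TS = 272.6320 / (24.1080 * 1.2900)
Result: 8.7665 N/mm^2


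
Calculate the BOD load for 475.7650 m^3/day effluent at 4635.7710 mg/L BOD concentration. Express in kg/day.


Formula: BOD_load = volume * conc / 1000
Substituting: BOD_load = 475.7650 * 4635.7710 / 1000
Result: 2205.5376 kg/day


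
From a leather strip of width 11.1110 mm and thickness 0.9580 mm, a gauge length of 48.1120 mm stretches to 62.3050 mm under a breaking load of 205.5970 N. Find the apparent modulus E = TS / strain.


TS = F / (w * t) = 205.5970 / (11.1110 * 0.9580) = 19.3152 N/mm^2
strain = (Lf - L0) / L0 = (62.3050 - 48.1120) / 48.1120 = 0.2950
E = TS / strain = 19.3152 / 0.2950 = 65.4753 N/mm^2


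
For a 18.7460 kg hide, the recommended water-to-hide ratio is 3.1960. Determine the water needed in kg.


Formula: Water = hide_weight * ratio
Substituting: Water = 18.7460 * 3.1960
Result: 59.9122 kg


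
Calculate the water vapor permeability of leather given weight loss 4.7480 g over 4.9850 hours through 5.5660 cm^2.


Formula: WVP = loss / (area * time)
Substituting: WVP = 4.7480 / (5.5660 * 4.9850)
Result: 0.1711 g/(cm^2*hr)


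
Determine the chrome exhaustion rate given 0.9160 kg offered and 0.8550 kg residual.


Formula: Uptake = (offered - residual) / offered * 100
Substituting: Uptake = (0.9160 - 0.8550) / 0.9160 * 100
Result: 6.6594 %


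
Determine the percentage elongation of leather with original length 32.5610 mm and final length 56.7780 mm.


Formula: Elongation = (Lf - L0) / L0 * 100
Substituting: Elongation = (56.7780 - 32.5610) / 32.5610 * 100
Result: 74.3743 %


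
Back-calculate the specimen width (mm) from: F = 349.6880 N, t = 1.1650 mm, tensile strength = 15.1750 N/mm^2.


Formula: w = F / (TS * t)
Substituting: w = 349.6880 / (15.1750 * 1.1650)
Result: 19.7800 mm


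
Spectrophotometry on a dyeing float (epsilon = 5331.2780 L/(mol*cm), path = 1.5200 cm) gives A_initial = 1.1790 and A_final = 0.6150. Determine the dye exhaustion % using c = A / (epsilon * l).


c_initial = A_i / (epsilon * l) = 1.1790 / (5331.2780 * 1.5200) = 1.4549e-04 mol/L
c_final = A_f / (epsilon * l) = 0.6150 / (5331.2780 * 1.5200) = 7.5893e-05 mol/L
Exhaustion = (c_initial - c_final) / c_initial * 100 = (1.4549e-04 - 7.5893e-05) / 1.4549e-04 * 100 = 47.8372 %


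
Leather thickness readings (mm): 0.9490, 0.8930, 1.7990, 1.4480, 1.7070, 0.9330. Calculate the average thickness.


Formula: Average = sum / n
Substituting: Average = 7.7290 / 6
Result: 1.2882 mm


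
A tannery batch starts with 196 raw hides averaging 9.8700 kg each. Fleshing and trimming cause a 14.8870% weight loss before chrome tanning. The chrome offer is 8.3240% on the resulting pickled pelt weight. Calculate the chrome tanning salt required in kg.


Total_raw = N * avg_wt = 196 * 9.8700 = 1934.5200 kg
Substrate = Total_raw * (1 - loss/100) = 1934.5200 * (1 - 14.8870/100) = 1646.5280 kg
Chrome = Substrate * pct / 100 = 1646.5280 * 8.3240 / 100 = 137.0570 kg


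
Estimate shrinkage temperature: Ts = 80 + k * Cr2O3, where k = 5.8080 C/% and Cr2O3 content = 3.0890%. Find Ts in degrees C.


Formula: Ts = 80 + k * Cr2O3
Substituting: Ts = 80 + 5.8080 * 3.0890
Result: 97.9409 C


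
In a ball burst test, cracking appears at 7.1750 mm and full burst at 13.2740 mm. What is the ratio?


Formula: Ratio = crack / burst
Substituting: Ratio = 7.1750 / 13.2740
Result: 0.5405


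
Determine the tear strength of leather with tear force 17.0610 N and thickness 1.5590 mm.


Formula: Tear strength = force / thickness
Substituting: Tear strength = 17.0610 / 1.5590
Result: 10.9436 N/mm


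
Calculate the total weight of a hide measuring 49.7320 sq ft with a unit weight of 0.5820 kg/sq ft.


Formula: Weight = area * weight_per_sqft
Substituting: Weight = 49.7320 * 0.5820
Result: 28.9440 kg


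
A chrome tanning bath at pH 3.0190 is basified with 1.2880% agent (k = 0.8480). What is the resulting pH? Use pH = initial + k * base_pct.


Formula: pH_final = pH_initial + k * base_pct
Substituting: pH_final = 3.0190 + 0.8480 * 1.2880
Result: 4.1112


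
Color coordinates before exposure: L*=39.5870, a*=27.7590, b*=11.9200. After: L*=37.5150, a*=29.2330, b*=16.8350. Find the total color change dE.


dL = -2.0720, da = 1.4740, db = 4.9150
dE = sqrt((-2.0720)^2 + 1.4740^2 + 4.9150^2) = 5.5338


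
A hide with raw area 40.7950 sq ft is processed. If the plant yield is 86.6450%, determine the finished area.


Formula: finished = raw * yield / 100
Substituting: finished = 40.7950 * 86.6450 / 100
Result: 35.3468 sq ft


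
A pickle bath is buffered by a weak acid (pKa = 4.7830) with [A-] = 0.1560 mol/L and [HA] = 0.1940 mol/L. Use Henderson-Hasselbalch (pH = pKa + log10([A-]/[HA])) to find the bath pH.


ratio = [A-] / [HA] = 0.1560 / 0.1940 = 0.8041
log10(ratio) = -0.0946771
pH = pKa + log10(ratio) = 4.7830 - 0.0946771 = 4.6883


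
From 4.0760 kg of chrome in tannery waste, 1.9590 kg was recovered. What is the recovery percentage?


Formula: Recovery = recovered / input * 100
Substituting: Recovery = 1.9590 / 4.0760 * 100
Result: 48.0618 %


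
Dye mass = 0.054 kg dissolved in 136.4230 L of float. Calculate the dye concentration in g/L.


Formula: Conc = dye_mass(kg) / volume(L) * 1000
Substituting: Conc = 0.054 / 136.4230 * 1000
Result: 0.3958 g/L


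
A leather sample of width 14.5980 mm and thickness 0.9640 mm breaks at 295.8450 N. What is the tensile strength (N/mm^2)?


Formula: TS = force / (width * thickness)
Substituting: TS = 295.8450 / (14.5980 * 0.9640)
Result: 21.0230 N/mm^2


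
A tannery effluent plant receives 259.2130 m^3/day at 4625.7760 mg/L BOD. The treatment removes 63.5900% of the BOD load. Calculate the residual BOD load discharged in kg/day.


Load_in = volume * conc / 1000 = 259.2130 * 4625.7760 / 1000 = 1199.0613 kg/day
Removed = Load_in * eff / 100 = 1199.0613 * 63.5900 / 100 = 762.4831 kg/day
Load_out = Load_in - Removed = 1199.0613 - 762.4831 = 436.5782 kg/day
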